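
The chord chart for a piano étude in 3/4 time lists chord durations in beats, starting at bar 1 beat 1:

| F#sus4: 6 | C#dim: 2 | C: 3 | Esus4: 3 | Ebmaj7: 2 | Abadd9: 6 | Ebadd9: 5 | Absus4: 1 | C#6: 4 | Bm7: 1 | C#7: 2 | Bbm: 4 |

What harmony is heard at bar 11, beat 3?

Beat 3 of bar 11 is beat (11−1)×3 + 3 = 33 overall.
Running totals: F#sus4 ends at 6, C#dim ends at 8, C ends at 11, Esus4 ends at 14, Ebmaj7 ends at 16, Abadd9 ends at 22, Ebadd9 ends at 27, Absus4 ends at 28, C#6 ends at 32, Bm7 ends at 33.
Beat 33 falls within Bm7.

Bm7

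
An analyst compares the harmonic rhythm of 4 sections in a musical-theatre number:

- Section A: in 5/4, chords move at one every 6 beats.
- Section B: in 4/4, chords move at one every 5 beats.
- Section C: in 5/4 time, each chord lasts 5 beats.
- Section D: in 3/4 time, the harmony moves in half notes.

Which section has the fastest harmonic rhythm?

Section D

A: 5/6 = 5/6 chords/bar.
B: 4/5 = 0.8 chords/bar.
C: 5/5 = 1 chord/bar.
D: 3/2 = 1.5 chords/bar.
Fastest is D at 1.5 chords/bar.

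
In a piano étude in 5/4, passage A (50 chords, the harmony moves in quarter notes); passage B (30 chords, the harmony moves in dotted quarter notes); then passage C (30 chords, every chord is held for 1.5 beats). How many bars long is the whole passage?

28 bars

A: 50 × 1 = 50 beats = 10 bars.
B: 30 × 1.5 = 45 beats = 9 bars.
C: 30 × 1.5 = 45 beats = 9 bars.
Total: 10 + 9 + 9 = 28 bars.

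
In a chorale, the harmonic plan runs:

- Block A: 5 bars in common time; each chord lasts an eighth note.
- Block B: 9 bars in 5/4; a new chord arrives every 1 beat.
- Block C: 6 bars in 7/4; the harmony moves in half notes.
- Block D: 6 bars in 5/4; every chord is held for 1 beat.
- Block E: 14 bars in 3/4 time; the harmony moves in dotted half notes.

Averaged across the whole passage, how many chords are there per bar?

A: 5 × 4 = 20 beats ÷ 0.5 = 40 chords.
B: 9 × 5 = 45 beats ÷ 1 = 45 chords.
C: 6 × 7 = 42 beats ÷ 2 = 21 chords.
D: 6 × 5 = 30 beats ÷ 1 = 30 chords.
E: 14 × 3 = 42 beats ÷ 3 = 14 chords.
Overall: 150 chords over 40 bars → 150/40 = 3.75 chords per bar.

3.75 chords per bar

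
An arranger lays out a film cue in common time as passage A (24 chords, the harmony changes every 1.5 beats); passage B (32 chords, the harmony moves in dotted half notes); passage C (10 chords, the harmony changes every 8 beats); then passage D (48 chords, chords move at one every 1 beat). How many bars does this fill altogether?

65 bars

A: 24 × 1.5 = 36 beats = 9 bars.
B: 32 × 3 = 96 beats = 24 bars.
C: 10 × 8 = 80 beats = 20 bars.
D: 48 × 1 = 48 beats = 12 bars.
Total: 9 + 24 + 20 + 12 = 65 bars.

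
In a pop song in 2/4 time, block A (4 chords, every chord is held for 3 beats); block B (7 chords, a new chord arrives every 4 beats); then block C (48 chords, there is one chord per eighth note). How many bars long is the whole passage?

32 bars

A: 4 × 3 = 12 beats = 6 bars.
B: 7 × 4 = 28 beats = 14 bars.
C: 48 × 0.5 = 24 beats = 12 bars.
Total: 6 + 14 + 12 = 32 bars.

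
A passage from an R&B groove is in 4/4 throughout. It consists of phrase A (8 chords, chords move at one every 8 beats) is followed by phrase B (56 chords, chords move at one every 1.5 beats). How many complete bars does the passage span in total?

A: 8 × 8 = 64 beats = 16 bars.
B: 56 × 1.5 = 84 beats = 21 bars.
Total: 16 + 21 = 37 bars.

37 bars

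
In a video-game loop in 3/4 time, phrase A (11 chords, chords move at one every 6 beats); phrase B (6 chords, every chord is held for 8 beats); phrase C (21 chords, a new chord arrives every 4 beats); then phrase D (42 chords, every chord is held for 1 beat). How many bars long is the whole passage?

A: 11 × 6 = 66 beats = 22 bars.
B: 6 × 8 = 48 beats = 16 bars.
C: 21 × 4 = 84 beats = 28 bars.
D: 42 × 1 = 42 beats = 14 bars.
Total: 22 + 16 + 28 + 14 = 80 bars.

80 bars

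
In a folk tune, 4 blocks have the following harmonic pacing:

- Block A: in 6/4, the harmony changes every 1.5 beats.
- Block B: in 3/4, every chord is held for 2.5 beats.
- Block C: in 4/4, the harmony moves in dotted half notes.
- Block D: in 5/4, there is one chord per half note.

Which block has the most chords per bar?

Block A

A: 6/1.5 = 4 chords/bar.
B: 3/2.5 = 1.2 chords/bar.
C: 4/3 = 4/3 chords/bar.
D: 5/2 = 2.5 chords/bar.
Fastest is A at 4 chords/bar.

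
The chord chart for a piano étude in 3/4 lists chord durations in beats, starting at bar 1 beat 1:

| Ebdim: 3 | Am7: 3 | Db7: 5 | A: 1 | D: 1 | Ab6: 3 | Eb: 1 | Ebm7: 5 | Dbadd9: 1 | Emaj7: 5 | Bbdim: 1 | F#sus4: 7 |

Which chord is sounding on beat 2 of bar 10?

Beat 2 of bar 10 is beat (10−1)×3 + 2 = 29 overall.
Running totals: Ebdim ends at 3, Am7 ends at 6, Db7 ends at 11, A ends at 12, D ends at 13, Ab6 ends at 16, Eb ends at 17, Ebm7 ends at 22, Dbadd9 ends at 23, Emaj7 ends at 28, Bbdim ends at 29.
Beat 29 falls within Bbdim.

Bbdim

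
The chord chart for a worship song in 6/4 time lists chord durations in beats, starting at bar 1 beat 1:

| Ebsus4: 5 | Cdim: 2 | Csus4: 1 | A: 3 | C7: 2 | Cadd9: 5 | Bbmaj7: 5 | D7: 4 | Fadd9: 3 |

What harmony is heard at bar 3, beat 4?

Cadd9

Beat 4 of bar 3 is beat (3−1)×6 + 4 = 16 overall.
Running totals: Ebsus4 ends at 5, Cdim ends at 7, Csus4 ends at 8, A ends at 11, C7 ends at 13, Cadd9 ends at 18.
Beat 16 falls within Cadd9.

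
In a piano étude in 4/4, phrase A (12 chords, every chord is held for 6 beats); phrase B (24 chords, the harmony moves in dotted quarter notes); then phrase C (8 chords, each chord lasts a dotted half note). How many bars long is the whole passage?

A: 12 × 6 = 72 beats = 18 bars.
B: 24 × 1.5 = 36 beats = 9 bars.
C: 8 × 3 = 24 beats = 6 bars.
Total: 18 + 9 + 6 = 33 bars.

33 bars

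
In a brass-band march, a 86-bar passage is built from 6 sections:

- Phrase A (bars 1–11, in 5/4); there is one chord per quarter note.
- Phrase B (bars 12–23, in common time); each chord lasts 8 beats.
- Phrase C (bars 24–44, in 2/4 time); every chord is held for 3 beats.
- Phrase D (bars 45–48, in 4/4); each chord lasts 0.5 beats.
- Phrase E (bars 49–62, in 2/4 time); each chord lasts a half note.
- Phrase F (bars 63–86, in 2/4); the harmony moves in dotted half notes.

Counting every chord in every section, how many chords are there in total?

137 chords

A: 11 bars × 5 beats = 55 beats; 1 beat/chord → 55 chords.
B: 12 bars × 4 beats = 48 beats; 8 beats/chord → 6 chords.
C: 21 bars × 2 beats = 42 beats; 3 beats/chord → 14 chords.
D: 4 bars × 4 beats = 16 beats; 0.5 beats/chord → 32 chords.
E: 14 bars × 2 beats = 28 beats; 2 beats/chord → 14 chords.
F: 24 bars × 2 beats = 48 beats; 3 beats/chord → 16 chords.
Total: 55 + 6 + 14 + 32 + 14 + 16 = 137.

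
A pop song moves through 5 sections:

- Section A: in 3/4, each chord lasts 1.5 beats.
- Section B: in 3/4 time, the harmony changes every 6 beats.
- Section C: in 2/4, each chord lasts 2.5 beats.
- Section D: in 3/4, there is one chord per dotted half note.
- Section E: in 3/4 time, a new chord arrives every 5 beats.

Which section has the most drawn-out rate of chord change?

A: each chord is 1.5 beats in 3/4, so 2 per bar.
B: each chord is 6 beats in 3/4, so 0.5 per bar.
C: each chord is 2.5 beats in 2/4, so 0.8 per bar.
D: each chord is 3 beats in 3/4, so 1 per bar.
E: each chord is 5 beats in 3/4, so 0.6 per bar.
Slowest is B at 0.5 chords/bar.

Section B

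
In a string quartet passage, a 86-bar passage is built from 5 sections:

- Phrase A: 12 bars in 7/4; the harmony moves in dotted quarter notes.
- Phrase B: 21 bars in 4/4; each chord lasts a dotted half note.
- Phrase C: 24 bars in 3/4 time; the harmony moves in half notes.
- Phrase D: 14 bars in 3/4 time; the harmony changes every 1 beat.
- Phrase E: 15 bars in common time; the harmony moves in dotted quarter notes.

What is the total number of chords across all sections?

202 chords

A: 12·7 = 84 beats, 84/1.5 = 56 chords.
B: 21·4 = 84 beats, 84/3 = 28 chords.
C: 24·3 = 72 beats, 72/2 = 36 chords.
D: 14·3 = 42 beats, 42/1 = 42 chords.
E: 15·4 = 60 beats, 60/1.5 = 40 chords.
Total: 56 + 28 + 36 + 42 + 40 = 202.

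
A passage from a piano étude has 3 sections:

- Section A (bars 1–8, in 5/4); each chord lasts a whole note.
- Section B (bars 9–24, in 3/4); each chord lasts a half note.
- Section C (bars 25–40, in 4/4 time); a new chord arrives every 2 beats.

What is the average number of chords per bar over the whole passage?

1.65 chords per bar

A: 8 bars of 5 beats is 40 beats; at 4 beats each that's 10 chords.
B: 16 bars of 3 beats is 48 beats; at 2 beats each that's 24 chords.
C: 16 bars of 4 beats is 64 beats; at 2 beats each that's 32 chords.
Overall: 66 chords over 40 bars → 66/40 = 1.65 chords per bar.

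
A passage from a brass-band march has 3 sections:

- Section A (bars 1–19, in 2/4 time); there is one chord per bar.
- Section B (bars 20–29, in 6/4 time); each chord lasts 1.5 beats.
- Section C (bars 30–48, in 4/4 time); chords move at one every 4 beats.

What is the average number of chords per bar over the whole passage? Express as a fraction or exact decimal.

1.625 chords per bar

A: 19 × 2 = 38 beats ÷ 2 = 19 chords.
B: 10 × 6 = 60 beats ÷ 1.5 = 40 chords.
C: 19 × 4 = 76 beats ÷ 4 = 19 chords.
Overall: 78 chords over 48 bars → 78/48 = 1.625 chords per bar.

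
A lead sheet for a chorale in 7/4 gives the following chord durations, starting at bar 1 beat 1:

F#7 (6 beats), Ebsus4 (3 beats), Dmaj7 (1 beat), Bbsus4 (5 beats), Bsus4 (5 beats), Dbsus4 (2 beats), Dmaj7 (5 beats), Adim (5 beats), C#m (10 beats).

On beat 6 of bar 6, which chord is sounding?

Beat 6 of bar 6 is beat (6−1)×7 + 6 = 41 overall.
Running totals: F#7 ends at 6, Ebsus4 ends at 9, Dmaj7 ends at 10, Bbsus4 ends at 15, Bsus4 ends at 20, Dbsus4 ends at 22, Dmaj7 ends at 27, Adim ends at 32, C#m ends at 42.
Beat 41 falls within C#m.

C#m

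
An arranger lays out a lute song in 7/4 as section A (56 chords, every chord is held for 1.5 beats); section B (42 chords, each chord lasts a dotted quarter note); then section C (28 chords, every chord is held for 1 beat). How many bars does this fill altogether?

A: 56 × 1.5 = 84 beats = 12 bars.
B: 42 × 1.5 = 63 beats = 9 bars.
C: 28 × 1 = 28 beats = 4 bars.
Total: 12 + 9 + 4 = 25 bars.

25 bars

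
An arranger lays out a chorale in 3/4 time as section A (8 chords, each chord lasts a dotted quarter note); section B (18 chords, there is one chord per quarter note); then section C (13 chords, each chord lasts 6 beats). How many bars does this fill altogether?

36 bars

A: 8 × 1.5 = 12 beats = 4 bars.
B: 18 × 1 = 18 beats = 6 bars.
C: 13 × 6 = 78 beats = 26 bars.
Total: 4 + 6 + 26 = 36 bars.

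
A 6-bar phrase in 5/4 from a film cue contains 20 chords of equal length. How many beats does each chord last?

1.5 beats

6 bars × 5 beats/bar = 30 beats total.
30 beats ÷ 20 chords = 1.5 beats per chord.
(That is a dotted quarter note.)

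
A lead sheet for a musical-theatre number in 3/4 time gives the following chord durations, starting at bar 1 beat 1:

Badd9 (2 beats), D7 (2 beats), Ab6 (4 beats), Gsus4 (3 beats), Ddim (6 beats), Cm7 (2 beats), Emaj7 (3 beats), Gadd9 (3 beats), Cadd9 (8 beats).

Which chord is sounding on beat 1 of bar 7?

Cm7

Beat 1 of bar 7 is beat (7−1)×3 + 1 = 19 overall.
Running totals: Badd9 ends at 2, D7 ends at 4, Ab6 ends at 8, Gsus4 ends at 11, Ddim ends at 17, Cm7 ends at 19.
Beat 19 falls within Cm7.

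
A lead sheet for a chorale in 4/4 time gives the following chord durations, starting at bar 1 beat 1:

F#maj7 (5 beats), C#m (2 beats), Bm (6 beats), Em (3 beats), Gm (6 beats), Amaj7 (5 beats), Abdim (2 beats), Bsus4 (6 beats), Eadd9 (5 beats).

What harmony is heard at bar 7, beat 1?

Amaj7

Beat 1 of bar 7 is beat (7−1)×4 + 1 = 25 overall.
Running totals: F#maj7 ends at 5, C#m ends at 7, Bm ends at 13, Em ends at 16, Gm ends at 22, Amaj7 ends at 27.
Beat 25 falls within Amaj7.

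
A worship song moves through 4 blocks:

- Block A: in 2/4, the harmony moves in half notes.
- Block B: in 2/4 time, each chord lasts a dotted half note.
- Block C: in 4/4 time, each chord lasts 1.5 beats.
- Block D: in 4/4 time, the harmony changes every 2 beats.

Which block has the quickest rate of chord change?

Block C

A: 2/2 = 1 chord/bar.
B: 2/3 = 2/3 chords/bar.
C: 4/1.5 = 8/3 chords/bar.
D: 4/2 = 2 chords/bar.
Fastest is C at 8/3 chords/bar.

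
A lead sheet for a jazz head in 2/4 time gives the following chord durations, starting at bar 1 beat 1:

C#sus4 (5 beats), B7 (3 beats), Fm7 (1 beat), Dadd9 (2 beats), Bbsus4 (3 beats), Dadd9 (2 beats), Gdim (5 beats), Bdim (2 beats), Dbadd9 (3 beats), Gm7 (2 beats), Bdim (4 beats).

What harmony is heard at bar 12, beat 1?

Beat 1 of bar 12 is beat (12−1)×2 + 1 = 23 overall.
Running totals: C#sus4 ends at 5, B7 ends at 8, Fm7 ends at 9, Dadd9 ends at 11, Bbsus4 ends at 14, Dadd9 ends at 16, Gdim ends at 21, Bdim ends at 23.
Beat 23 falls within Bdim.

Bdim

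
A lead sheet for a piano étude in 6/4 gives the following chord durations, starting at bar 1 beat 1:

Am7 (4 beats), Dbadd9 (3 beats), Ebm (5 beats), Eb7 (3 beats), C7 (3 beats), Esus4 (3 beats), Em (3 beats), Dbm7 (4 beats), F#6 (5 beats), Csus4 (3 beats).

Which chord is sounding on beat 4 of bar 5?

Beat 4 of bar 5 is beat (5−1)×6 + 4 = 28 overall.
Running totals: Am7 ends at 4, Dbadd9 ends at 7, Ebm ends at 12, Eb7 ends at 15, C7 ends at 18, Esus4 ends at 21, Em ends at 24, Dbm7 ends at 28.
Beat 28 falls within Dbm7.

Dbm7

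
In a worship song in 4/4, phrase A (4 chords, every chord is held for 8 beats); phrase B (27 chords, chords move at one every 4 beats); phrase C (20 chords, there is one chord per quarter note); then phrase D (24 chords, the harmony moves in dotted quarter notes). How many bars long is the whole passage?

49 bars

A: 4 × 8 = 32 beats = 8 bars.
B: 27 × 4 = 108 beats = 27 bars.
C: 20 × 1 = 20 beats = 5 bars.
D: 24 × 1.5 = 36 beats = 9 bars.
Total: 8 + 27 + 5 + 9 = 49 bars.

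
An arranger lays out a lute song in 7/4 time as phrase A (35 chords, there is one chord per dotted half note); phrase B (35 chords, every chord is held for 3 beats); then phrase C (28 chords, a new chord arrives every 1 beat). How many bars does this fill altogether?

34 bars

A: 35 × 3 = 105 beats = 15 bars.
B: 35 × 3 = 105 beats = 15 bars.
C: 28 × 1 = 28 beats = 4 bars.
Total: 15 + 15 + 4 = 34 bars.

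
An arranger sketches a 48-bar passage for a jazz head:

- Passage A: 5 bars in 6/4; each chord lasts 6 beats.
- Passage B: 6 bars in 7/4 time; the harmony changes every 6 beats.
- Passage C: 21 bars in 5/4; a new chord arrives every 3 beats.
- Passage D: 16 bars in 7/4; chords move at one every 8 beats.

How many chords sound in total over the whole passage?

A has 30 beats and chords last 6 each, so 5 chords.
B has 42 beats and chords last 6 each, so 7 chords.
C has 105 beats and chords last 3 each, so 35 chords.
D has 112 beats and chords last 8 each, so 14 chords.
Total: 5 + 7 + 35 + 14 = 61.

61 chords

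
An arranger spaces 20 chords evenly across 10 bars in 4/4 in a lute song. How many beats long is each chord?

2 beats

10 bars × 4 beats/bar = 40 beats total.
40 beats ÷ 20 chords = 2 beats per chord.
(That is a half note.)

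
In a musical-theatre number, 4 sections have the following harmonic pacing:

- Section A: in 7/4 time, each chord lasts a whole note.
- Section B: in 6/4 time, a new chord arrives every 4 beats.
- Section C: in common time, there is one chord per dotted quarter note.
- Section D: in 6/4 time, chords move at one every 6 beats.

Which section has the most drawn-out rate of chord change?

A: each chord is 4 beats in 7/4, so 1.75 per bar.
B: each chord is 4 beats in 6/4, so 1.5 per bar.
C: each chord is 1.5 beats in 4/4, so 8/3 per bar.
D: each chord is 6 beats in 6/4, so 1 per bar.
Slowest is D at 1 chords/bar.

Section D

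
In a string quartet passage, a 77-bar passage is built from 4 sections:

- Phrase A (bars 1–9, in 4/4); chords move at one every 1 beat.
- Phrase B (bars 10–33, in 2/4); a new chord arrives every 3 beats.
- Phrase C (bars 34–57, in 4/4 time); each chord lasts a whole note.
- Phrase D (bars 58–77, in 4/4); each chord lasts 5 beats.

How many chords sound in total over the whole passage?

92 chords

A: 9·4 = 36 beats, 36/1 = 36 chords.
B: 24·2 = 48 beats, 48/3 = 16 chords.
C: 24·4 = 96 beats, 96/4 = 24 chords.
D: 20·4 = 80 beats, 80/5 = 16 chords.
Total: 36 + 16 + 24 + 16 = 92.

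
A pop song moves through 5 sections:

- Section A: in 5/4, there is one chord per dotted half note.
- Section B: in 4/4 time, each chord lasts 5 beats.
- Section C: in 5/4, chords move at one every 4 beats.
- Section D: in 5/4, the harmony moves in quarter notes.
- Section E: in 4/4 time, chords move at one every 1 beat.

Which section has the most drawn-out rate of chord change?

A: each chord is 3 beats in 5/4, so 5/3 per bar.
B: each chord is 5 beats in 4/4, so 0.8 per bar.
C: each chord is 4 beats in 5/4, so 1.25 per bar.
D: each chord is 1 beat in 5/4, so 5 per bar.
E: each chord is 1 beat in 4/4, so 4 per bar.
Slowest is B at 0.8 chords/bar.

Section B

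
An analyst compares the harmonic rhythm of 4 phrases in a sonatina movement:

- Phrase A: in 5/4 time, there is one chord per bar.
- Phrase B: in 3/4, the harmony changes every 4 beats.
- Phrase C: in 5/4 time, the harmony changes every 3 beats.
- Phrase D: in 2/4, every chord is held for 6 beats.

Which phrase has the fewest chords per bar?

Phrase D

A: 5 beats/bar ÷ 5 beats/chord = 1 chord/bar.
B: 3 beats/bar ÷ 4 beats/chord = 0.75 chords/bar.
C: 5 beats/bar ÷ 3 beats/chord = 5/3 chords/bar.
D: 2 beats/bar ÷ 6 beats/chord = 1/3 chords/bar.
Slowest is D at 1/3 chords/bar.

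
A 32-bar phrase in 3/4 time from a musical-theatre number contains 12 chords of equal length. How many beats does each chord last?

32 bars × 3 beats/bar = 96 beats total.
96 beats ÷ 12 chords = 8 beats per chord.

8 beats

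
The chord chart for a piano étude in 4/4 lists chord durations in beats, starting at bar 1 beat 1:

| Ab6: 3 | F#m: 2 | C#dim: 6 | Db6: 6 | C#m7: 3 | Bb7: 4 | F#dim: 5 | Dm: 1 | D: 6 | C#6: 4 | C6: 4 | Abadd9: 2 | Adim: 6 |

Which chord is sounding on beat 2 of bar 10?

C#6

Beat 2 of bar 10 is beat (10−1)×4 + 2 = 38 overall.
Running totals: Ab6 ends at 3, F#m ends at 5, C#dim ends at 11, Db6 ends at 17, C#m7 ends at 20, Bb7 ends at 24, F#dim ends at 29, Dm ends at 30, D ends at 36, C#6 ends at 40.
Beat 38 falls within C#6.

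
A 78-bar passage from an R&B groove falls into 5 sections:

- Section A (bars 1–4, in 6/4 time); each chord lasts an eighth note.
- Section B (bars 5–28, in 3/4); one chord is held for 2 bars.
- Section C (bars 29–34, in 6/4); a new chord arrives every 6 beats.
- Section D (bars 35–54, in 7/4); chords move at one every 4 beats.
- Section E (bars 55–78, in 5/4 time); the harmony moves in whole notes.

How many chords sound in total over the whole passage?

131 chords

A: 4·6 = 24 beats, 24/0.5 = 48 chords.
B: 24·3 = 72 beats, 72/6 = 12 chords.
C: 6·6 = 36 beats, 36/6 = 6 chords.
D: 20·7 = 140 beats, 140/4 = 35 chords.
E: 24·5 = 120 beats, 120/4 = 30 chords.
Total: 48 + 12 + 6 + 35 + 30 = 131.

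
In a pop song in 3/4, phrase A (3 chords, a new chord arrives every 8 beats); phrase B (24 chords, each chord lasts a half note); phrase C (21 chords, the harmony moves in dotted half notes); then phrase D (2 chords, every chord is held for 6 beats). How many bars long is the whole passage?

A: 3 × 8 = 24 beats = 8 bars.
B: 24 × 2 = 48 beats = 16 bars.
C: 21 × 3 = 63 beats = 21 bars.
D: 2 × 6 = 12 beats = 4 bars.
Total: 8 + 16 + 21 + 4 = 49 bars.

49 bars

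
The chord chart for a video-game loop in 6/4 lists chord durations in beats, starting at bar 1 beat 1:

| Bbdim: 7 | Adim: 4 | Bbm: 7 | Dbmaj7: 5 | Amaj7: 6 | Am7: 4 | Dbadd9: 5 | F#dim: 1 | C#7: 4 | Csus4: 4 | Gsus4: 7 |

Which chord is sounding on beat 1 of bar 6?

Am7

Beat 1 of bar 6 is beat (6−1)×6 + 1 = 31 overall.
Running totals: Bbdim ends at 7, Adim ends at 11, Bbm ends at 18, Dbmaj7 ends at 23, Amaj7 ends at 29, Am7 ends at 33.
Beat 31 falls within Am7.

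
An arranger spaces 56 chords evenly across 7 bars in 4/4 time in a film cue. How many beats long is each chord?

7 bars × 4 beats/bar = 28 beats total.
28 beats ÷ 56 chords = 0.5 beats per chord.
(That is an eighth note.)

0.5 beats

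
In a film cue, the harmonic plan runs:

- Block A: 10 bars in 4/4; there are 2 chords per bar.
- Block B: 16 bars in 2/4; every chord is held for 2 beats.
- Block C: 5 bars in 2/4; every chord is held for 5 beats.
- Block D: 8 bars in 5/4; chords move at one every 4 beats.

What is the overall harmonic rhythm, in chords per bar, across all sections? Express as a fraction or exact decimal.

16/13 chords per bar

A: 10 × 4 = 40 beats ÷ 2 = 20 chords.
B: 16 × 2 = 32 beats ÷ 2 = 16 chords.
C: 5 × 2 = 10 beats ÷ 5 = 2 chords.
D: 8 × 5 = 40 beats ÷ 4 = 10 chords.
Overall: 48 chords over 39 bars → 48/39 = 16/13 chords per bar.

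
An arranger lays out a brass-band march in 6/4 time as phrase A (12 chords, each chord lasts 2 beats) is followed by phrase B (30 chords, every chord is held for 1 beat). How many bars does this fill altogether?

A: 12 × 2 = 24 beats = 4 bars.
B: 30 × 1 = 30 beats = 5 bars.
Total: 4 + 5 = 9 bars.

9 bars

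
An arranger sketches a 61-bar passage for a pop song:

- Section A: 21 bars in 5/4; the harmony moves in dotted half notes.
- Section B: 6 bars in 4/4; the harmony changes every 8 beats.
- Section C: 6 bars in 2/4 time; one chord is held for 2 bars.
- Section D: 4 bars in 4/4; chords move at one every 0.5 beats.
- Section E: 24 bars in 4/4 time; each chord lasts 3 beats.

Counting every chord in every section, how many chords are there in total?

A: 21·5 = 105 beats, 105/3 = 35 chords.
B: 6·4 = 24 beats, 24/8 = 3 chords.
C: 6·2 = 12 beats, 12/4 = 3 chords.
D: 4·4 = 16 beats, 16/0.5 = 32 chords.
E: 24·4 = 96 beats, 96/3 = 32 chords.
Total: 35 + 3 + 3 + 32 + 32 = 105.

105 chords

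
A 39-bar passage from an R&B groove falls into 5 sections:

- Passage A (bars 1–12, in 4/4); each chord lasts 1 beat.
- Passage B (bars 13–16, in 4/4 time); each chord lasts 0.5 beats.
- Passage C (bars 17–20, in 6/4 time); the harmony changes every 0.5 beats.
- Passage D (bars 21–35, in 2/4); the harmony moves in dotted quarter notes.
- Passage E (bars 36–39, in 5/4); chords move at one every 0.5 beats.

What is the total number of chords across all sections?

188 chords

A: 12·4 = 48 beats, 48/1 = 48 chords.
B: 4·4 = 16 beats, 16/0.5 = 32 chords.
C: 4·6 = 24 beats, 24/0.5 = 48 chords.
D: 15·2 = 30 beats, 30/1.5 = 20 chords.
E: 4·5 = 20 beats, 20/0.5 = 40 chords.
Total: 48 + 32 + 48 + 20 + 40 = 188.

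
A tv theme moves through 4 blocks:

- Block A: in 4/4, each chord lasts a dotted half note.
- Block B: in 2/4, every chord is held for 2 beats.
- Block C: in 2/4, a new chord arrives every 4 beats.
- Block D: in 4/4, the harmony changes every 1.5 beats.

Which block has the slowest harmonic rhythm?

A: 4/3 = 4/3 chords/bar.
B: 2/2 = 1 chord/bar.
C: 2/4 = 0.5 chords/bar.
D: 4/1.5 = 8/3 chords/bar.
Slowest is C at 0.5 chords/bar.

Block C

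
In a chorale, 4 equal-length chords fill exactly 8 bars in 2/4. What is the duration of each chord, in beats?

8 bars × 2 beats/bar = 16 beats total.
16 beats ÷ 4 chords = 4 beats per chord.
(That is a whole note.)

4 beats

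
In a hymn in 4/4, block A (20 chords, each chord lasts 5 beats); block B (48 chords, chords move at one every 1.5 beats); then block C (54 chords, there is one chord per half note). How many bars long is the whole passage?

70 bars

A: 20 × 5 = 100 beats = 25 bars.
B: 48 × 1.5 = 72 beats = 18 bars.
C: 54 × 2 = 108 beats = 27 bars.
Total: 25 + 18 + 27 = 70 bars.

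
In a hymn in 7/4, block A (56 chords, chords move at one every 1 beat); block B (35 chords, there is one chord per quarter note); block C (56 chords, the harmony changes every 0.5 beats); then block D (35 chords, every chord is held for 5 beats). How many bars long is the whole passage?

42 bars

A: 56 × 1 = 56 beats = 8 bars.
B: 35 × 1 = 35 beats = 5 bars.
C: 56 × 0.5 = 28 beats = 4 bars.
D: 35 × 5 = 175 beats = 25 bars.
Total: 8 + 5 + 4 + 25 = 42 bars.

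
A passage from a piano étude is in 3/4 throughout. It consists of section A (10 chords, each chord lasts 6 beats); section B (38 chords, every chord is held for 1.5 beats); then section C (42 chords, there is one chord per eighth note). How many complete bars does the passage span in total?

A: 10 × 6 = 60 beats = 20 bars.
B: 38 × 1.5 = 57 beats = 19 bars.
C: 42 × 0.5 = 21 beats = 7 bars.
Total: 20 + 19 + 7 = 46 bars.

46 bars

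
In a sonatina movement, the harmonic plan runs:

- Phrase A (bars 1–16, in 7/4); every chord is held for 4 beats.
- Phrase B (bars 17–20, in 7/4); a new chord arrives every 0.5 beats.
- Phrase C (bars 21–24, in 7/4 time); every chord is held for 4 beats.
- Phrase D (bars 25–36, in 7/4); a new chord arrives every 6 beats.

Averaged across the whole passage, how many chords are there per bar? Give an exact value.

35/12 chords per bar

A: 16 × 7 = 112 beats ÷ 4 = 28 chords.
B: 4 × 7 = 28 beats ÷ 0.5 = 56 chords.
C: 4 × 7 = 28 beats ÷ 4 = 7 chords.
D: 12 × 7 = 84 beats ÷ 6 = 14 chords.
Overall: 105 chords over 36 bars → 105/36 = 35/12 chords per bar.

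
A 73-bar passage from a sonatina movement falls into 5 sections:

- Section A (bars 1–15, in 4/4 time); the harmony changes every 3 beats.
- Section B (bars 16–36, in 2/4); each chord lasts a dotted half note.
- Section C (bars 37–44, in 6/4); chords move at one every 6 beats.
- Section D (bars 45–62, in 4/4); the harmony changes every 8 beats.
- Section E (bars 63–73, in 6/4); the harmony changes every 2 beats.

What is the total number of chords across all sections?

84 chords

A has 60 beats and chords last 3 each, so 20 chords.
B has 42 beats and chords last 3 each, so 14 chords.
C has 48 beats and chords last 6 each, so 8 chords.
D has 72 beats and chords last 8 each, so 9 chords.
E has 66 beats and chords last 2 each, so 33 chords.
Total: 20 + 14 + 8 + 9 + 33 = 84.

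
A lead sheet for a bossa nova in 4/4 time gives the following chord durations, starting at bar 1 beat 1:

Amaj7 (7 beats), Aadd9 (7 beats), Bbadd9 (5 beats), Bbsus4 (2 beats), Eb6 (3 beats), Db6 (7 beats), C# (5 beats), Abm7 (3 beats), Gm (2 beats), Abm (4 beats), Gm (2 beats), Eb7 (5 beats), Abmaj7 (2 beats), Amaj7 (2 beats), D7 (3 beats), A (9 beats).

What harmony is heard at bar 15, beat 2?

Beat 2 of bar 15 is beat (15−1)×4 + 2 = 58 overall.
Running totals: Amaj7 ends at 7, Aadd9 ends at 14, Bbadd9 ends at 19, Bbsus4 ends at 21, Eb6 ends at 24, Db6 ends at 31, C# ends at 36, Abm7 ends at 39, Gm ends at 41, Abm ends at 45, Gm ends at 47, Eb7 ends at 52, Abmaj7 ends at 54, Amaj7 ends at 56, D7 ends at 59.
Beat 58 falls within D7.

D7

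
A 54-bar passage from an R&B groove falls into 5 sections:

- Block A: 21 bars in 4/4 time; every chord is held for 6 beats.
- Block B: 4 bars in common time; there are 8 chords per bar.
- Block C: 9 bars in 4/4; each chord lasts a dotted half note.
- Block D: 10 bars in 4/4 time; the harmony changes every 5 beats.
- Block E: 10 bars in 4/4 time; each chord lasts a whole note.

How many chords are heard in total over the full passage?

A: 21 bars × 4 beats = 84 beats; 6 beats/chord → 14 chords.
B: 4 bars × 4 beats = 16 beats; 0.5 beats/chord → 32 chords.
C: 9 bars × 4 beats = 36 beats; 3 beats/chord → 12 chords.
D: 10 bars × 4 beats = 40 beats; 5 beats/chord → 8 chords.
E: 10 bars × 4 beats = 40 beats; 4 beats/chord → 10 chords.
Total: 14 + 32 + 12 + 8 + 10 = 76.

76 chords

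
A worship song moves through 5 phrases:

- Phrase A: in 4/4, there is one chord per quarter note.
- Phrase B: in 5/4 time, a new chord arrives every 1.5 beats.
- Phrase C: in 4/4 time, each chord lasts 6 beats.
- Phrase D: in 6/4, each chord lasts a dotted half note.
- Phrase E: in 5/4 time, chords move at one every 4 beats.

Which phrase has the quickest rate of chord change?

Phrase A

A: 4/1 = 4 chords/bar.
B: 5/1.5 = 10/3 chords/bar.
C: 4/6 = 2/3 chords/bar.
D: 6/3 = 2 chords/bar.
E: 5/4 = 1.25 chords/bar.
Fastest is A at 4 chords/bar.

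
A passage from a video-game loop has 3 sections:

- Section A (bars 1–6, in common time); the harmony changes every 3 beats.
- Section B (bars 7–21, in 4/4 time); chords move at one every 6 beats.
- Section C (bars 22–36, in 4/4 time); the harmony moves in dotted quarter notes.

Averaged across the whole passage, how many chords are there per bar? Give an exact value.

29/18 chords per bar

A: 6 bars of 4 beats is 24 beats; at 3 beats each that's 8 chords.
B: 15 bars of 4 beats is 60 beats; at 6 beats each that's 10 chords.
C: 15 bars of 4 beats is 60 beats; at 1.5 beats each that's 40 chords.
Overall: 58 chords over 36 bars → 58/36 = 29/18 chords per bar.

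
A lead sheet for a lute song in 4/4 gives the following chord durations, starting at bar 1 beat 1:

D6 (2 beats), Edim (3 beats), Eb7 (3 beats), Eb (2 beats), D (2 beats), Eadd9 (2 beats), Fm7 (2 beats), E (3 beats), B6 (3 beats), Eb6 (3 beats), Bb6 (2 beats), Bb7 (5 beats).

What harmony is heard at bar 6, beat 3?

Eb6

Beat 3 of bar 6 is beat (6−1)×4 + 3 = 23 overall.
Running totals: D6 ends at 2, Edim ends at 5, Eb7 ends at 8, Eb ends at 10, D ends at 12, Eadd9 ends at 14, Fm7 ends at 16, E ends at 19, B6 ends at 22, Eb6 ends at 25.
Beat 23 falls within Eb6.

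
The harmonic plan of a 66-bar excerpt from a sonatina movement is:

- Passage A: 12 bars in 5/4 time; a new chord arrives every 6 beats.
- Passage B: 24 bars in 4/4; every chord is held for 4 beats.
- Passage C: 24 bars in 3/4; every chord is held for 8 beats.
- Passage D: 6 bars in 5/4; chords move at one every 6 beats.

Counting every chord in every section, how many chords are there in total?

A has 60 beats and chords last 6 each, so 10 chords.
B has 96 beats and chords last 4 each, so 24 chords.
C has 72 beats and chords last 8 each, so 9 chords.
D has 30 beats and chords last 6 each, so 5 chords.
Total: 10 + 24 + 9 + 5 = 48.

48 chords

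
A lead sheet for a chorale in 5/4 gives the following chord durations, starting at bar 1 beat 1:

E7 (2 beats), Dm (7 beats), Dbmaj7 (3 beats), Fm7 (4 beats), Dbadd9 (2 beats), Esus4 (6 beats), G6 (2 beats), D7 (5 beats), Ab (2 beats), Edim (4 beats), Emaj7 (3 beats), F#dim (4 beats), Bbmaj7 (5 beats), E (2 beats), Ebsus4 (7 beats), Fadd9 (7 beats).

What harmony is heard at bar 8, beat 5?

Beat 5 of bar 8 is beat (8−1)×5 + 5 = 40 overall.
Running totals: E7 ends at 2, Dm ends at 9, Dbmaj7 ends at 12, Fm7 ends at 16, Dbadd9 ends at 18, Esus4 ends at 24, G6 ends at 26, D7 ends at 31, Ab ends at 33, Edim ends at 37, Emaj7 ends at 40.
Beat 40 falls within Emaj7.

Emaj7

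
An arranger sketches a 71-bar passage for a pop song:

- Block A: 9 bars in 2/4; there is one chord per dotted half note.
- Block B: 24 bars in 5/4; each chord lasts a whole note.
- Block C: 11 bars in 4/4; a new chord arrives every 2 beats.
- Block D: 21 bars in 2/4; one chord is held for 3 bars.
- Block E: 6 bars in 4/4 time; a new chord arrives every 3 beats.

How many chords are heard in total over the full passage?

73 chords

A: 9·2 = 18 beats, 18/3 = 6 chords.
B: 24·5 = 120 beats, 120/4 = 30 chords.
C: 11·4 = 44 beats, 44/2 = 22 chords.
D: 21·2 = 42 beats, 42/6 = 7 chords.
E: 6·4 = 24 beats, 24/3 = 8 chords.
Total: 6 + 30 + 22 + 7 + 8 = 73.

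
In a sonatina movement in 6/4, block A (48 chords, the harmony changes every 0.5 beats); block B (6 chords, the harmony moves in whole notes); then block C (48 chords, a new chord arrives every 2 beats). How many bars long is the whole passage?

24 bars

A: 48 × 0.5 = 24 beats = 4 bars.
B: 6 × 4 = 24 beats = 4 bars.
C: 48 × 2 = 96 beats = 16 bars.
Total: 4 + 4 + 16 = 24 bars.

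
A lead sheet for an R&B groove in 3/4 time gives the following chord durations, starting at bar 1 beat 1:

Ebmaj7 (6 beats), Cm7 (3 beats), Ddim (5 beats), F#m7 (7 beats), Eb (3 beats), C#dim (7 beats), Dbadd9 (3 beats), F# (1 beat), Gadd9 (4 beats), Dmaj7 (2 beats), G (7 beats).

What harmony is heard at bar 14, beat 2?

Beat 2 of bar 14 is beat (14−1)×3 + 2 = 41 overall.
Running totals: Ebmaj7 ends at 6, Cm7 ends at 9, Ddim ends at 14, F#m7 ends at 21, Eb ends at 24, C#dim ends at 31, Dbadd9 ends at 34, F# ends at 35, Gadd9 ends at 39, Dmaj7 ends at 41.
Beat 41 falls within Dmaj7.

Dmaj7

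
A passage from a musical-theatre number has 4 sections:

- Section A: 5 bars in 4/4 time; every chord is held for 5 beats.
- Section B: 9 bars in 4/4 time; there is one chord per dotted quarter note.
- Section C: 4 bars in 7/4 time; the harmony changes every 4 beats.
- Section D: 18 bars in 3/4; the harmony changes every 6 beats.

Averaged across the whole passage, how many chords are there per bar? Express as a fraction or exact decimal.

11/9 chords per bar

A: 5 × 4 = 20 beats ÷ 5 = 4 chords.
B: 9 × 4 = 36 beats ÷ 1.5 = 24 chords.
C: 4 × 7 = 28 beats ÷ 4 = 7 chords.
D: 18 × 3 = 54 beats ÷ 6 = 9 chords.
Overall: 44 chords over 36 bars → 44/36 = 11/9 chords per bar.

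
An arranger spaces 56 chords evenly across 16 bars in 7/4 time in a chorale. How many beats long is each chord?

16 bars × 7 beats/bar = 112 beats total.
112 beats ÷ 56 chords = 2 beats per chord.
(That is a half note.)

2 beats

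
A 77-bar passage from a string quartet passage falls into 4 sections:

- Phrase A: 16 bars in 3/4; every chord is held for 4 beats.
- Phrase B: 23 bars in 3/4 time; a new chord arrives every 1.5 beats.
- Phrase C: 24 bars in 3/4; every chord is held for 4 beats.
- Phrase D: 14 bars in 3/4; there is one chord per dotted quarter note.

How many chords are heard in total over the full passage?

104 chords

A: 16 bars × 3 beats = 48 beats; 4 beats/chord → 12 chords.
B: 23 bars × 3 beats = 69 beats; 1.5 beats/chord → 46 chords.
C: 24 bars × 3 beats = 72 beats; 4 beats/chord → 18 chords.
D: 14 bars × 3 beats = 42 beats; 1.5 beats/chord → 28 chords.
Total: 12 + 46 + 18 + 28 = 104.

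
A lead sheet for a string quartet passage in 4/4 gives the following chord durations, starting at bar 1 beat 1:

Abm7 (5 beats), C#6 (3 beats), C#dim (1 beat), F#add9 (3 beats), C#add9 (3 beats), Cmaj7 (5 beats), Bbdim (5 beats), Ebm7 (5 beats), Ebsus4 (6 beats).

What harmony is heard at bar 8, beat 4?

Ebsus4

Beat 4 of bar 8 is beat (8−1)×4 + 4 = 32 overall.
Running totals: Abm7 ends at 5, C#6 ends at 8, C#dim ends at 9, F#add9 ends at 12, C#add9 ends at 15, Cmaj7 ends at 20, Bbdim ends at 25, Ebm7 ends at 30, Ebsus4 ends at 36.
Beat 32 falls within Ebsus4.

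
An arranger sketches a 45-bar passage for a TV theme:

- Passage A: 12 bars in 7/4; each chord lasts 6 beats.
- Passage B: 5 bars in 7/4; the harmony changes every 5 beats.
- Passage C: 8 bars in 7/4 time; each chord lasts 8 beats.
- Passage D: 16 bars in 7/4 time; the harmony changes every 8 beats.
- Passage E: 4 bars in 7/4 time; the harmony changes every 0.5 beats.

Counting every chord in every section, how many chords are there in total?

A: 12 bars × 7 beats = 84 beats; 6 beats/chord → 14 chords.
B: 5 bars × 7 beats = 35 beats; 5 beats/chord → 7 chords.
C: 8 bars × 7 beats = 56 beats; 8 beats/chord → 7 chords.
D: 16 bars × 7 beats = 112 beats; 8 beats/chord → 14 chords.
E: 4 bars × 7 beats = 28 beats; 0.5 beats/chord → 56 chords.
Total: 14 + 7 + 7 + 14 + 56 = 98.

98 chords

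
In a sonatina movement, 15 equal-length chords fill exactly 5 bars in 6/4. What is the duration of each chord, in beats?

2 beats

5 bars × 6 beats/bar = 30 beats total.
30 beats ÷ 15 chords = 2 beats per chord.
(That is a half note.)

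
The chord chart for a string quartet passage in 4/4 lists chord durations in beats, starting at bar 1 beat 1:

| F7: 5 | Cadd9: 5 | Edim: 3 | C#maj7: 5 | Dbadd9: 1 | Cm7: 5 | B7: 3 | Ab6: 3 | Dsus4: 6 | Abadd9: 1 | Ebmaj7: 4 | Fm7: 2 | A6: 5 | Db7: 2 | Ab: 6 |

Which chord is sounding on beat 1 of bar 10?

Abadd9

Beat 1 of bar 10 is beat (10−1)×4 + 1 = 37 overall.
Running totals: F7 ends at 5, Cadd9 ends at 10, Edim ends at 13, C#maj7 ends at 18, Dbadd9 ends at 19, Cm7 ends at 24, B7 ends at 27, Ab6 ends at 30, Dsus4 ends at 36, Abadd9 ends at 37.
Beat 37 falls within Abadd9.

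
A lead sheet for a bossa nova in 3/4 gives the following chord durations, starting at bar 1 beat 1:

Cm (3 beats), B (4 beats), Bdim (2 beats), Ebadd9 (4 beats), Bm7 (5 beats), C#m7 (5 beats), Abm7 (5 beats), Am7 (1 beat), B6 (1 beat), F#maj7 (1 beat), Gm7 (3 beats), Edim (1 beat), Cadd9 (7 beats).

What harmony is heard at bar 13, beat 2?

Beat 2 of bar 13 is beat (13−1)×3 + 2 = 38 overall.
Running totals: Cm ends at 3, B ends at 7, Bdim ends at 9, Ebadd9 ends at 13, Bm7 ends at 18, C#m7 ends at 23, Abm7 ends at 28, Am7 ends at 29, B6 ends at 30, F#maj7 ends at 31, Gm7 ends at 34, Edim ends at 35, Cadd9 ends at 42.
Beat 38 falls within Cadd9.

Cadd9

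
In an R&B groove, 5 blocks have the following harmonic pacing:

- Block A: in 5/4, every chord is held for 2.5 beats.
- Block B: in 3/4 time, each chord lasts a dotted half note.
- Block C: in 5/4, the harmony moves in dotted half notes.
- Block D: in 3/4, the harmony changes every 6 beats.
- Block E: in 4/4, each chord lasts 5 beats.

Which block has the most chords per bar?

A: 5 beats/bar ÷ 2.5 beats/chord = 2 chords/bar.
B: 3 beats/bar ÷ 3 beats/chord = 1 chord/bar.
C: 5 beats/bar ÷ 3 beats/chord = 5/3 chords/bar.
D: 3 beats/bar ÷ 6 beats/chord = 0.5 chords/bar.
E: 4 beats/bar ÷ 5 beats/chord = 0.8 chords/bar.
Fastest is A at 2 chords/bar.

Block A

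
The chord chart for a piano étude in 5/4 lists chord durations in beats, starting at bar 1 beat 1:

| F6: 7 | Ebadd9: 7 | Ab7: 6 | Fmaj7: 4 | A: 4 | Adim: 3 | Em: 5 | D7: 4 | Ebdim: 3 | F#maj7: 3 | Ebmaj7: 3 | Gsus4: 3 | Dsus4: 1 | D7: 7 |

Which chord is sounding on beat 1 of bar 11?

Beat 1 of bar 11 is beat (11−1)×5 + 1 = 51 overall.
Running totals: F6 ends at 7, Ebadd9 ends at 14, Ab7 ends at 20, Fmaj7 ends at 24, A ends at 28, Adim ends at 31, Em ends at 36, D7 ends at 40, Ebdim ends at 43, F#maj7 ends at 46, Ebmaj7 ends at 49, Gsus4 ends at 52.
Beat 51 falls within Gsus4.

Gsus4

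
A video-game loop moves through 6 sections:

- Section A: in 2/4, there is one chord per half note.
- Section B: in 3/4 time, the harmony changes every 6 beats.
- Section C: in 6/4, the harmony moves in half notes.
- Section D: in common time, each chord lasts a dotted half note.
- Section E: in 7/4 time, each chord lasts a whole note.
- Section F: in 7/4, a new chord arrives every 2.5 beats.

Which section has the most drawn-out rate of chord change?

A: 2/2 = 1 chord/bar.
B: 3/6 = 0.5 chords/bar.
C: 6/2 = 3 chords/bar.
D: 4/3 = 4/3 chords/bar.
E: 7/4 = 1.75 chords/bar.
F: 7/2.5 = 2.8 chords/bar.
Slowest is B at 0.5 chords/bar.

Section B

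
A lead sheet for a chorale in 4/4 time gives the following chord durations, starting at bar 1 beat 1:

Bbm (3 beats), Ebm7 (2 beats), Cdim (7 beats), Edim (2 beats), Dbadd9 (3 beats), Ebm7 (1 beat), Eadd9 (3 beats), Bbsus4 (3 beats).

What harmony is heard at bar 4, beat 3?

Dbadd9

Beat 3 of bar 4 is beat (4−1)×4 + 3 = 15 overall.
Running totals: Bbm ends at 3, Ebm7 ends at 5, Cdim ends at 12, Edim ends at 14, Dbadd9 ends at 17.
Beat 15 falls within Dbadd9.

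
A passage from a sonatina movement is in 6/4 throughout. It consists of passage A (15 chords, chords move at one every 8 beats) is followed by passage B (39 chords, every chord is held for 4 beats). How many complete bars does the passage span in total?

46 bars

A: 15 × 8 = 120 beats = 20 bars.
B: 39 × 4 = 156 beats = 26 bars.
Total: 20 + 26 = 46 bars.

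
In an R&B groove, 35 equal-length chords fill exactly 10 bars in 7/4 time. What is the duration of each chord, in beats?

10 bars × 7 beats/bar = 70 beats total.
70 beats ÷ 35 chords = 2 beats per chord.
(That is a half note.)

2 beats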